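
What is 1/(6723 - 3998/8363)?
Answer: 8363/56220451 ≈ 0.00014875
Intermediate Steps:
1/(6723 - 3998/8363) = 1/(56220451/8363) = 8363/56220451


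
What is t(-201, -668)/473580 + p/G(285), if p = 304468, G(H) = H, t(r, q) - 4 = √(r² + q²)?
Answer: 2403165943/2249505 + √19465/94716 ≈ 1068.3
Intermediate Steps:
t(r, q) = 4 + √(q² + r²) (t(r, q) = 4 + √(r² + q²) = 4 + √(q² + r²))
t(-201, -668)/473580 + p/G(285) = (4 + √((-668)² + (-201)²))/473580 + 304468/285 = (4 + √(446224 + 40401))*(1/473580) + 304468*(1/285) = (4 + √486625)*(1/473580) + 304468/285 = (4 + 5*√19465)*(1/473580) + 304468/285 = (1/118395 + √19465/94716) + 304468/285 = 2403165943/2249505 + √19465/94716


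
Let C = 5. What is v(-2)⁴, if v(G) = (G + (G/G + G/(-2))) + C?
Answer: 625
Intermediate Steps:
v(G) = 6 + G/2 (v(G) = (G + (G/G + G/(-2))) + 5 = (G + (1 + G*(-½))) + 5 = (G + (1 - G/2)) + 5 = (1 + G/2) + 5 = 6 + G/2)
v(-2)⁴ = (6 + (½)*(-2))⁴ = (6 - 1)⁴ = 5⁴ = 625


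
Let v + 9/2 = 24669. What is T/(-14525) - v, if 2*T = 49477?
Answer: -358276601/14525 ≈ -24666.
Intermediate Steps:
T = 49477/2 (T = (½)*49477 = 49477/2 ≈ 24739.)
v = 49329/2 (v = -9/2 + 24669 = 49329/2 ≈ 24665.)
T/(-14525) - v = (49477/2)/(-14525) - 1*49329/2 = (49477/2)*(-1/14525) - 49329/2 = -49477/29050 - 49329/2 = -358276601/14525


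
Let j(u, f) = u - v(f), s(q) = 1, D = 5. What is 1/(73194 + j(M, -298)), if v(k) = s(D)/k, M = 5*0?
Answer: 298/21811813 ≈ 1.3662e-5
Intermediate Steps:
M = 0
v(k) = 1/k
j(u, f) = u - 1/f
1/(73194 + j(M, -298)) = 1/(73194 + (0 - 1/(-298))) = 1/(73194 + (0 - 1*(-1/298))) = 1/(73194 + (0 + 1/298)) = 1/(73194 + 1/298) = 1/(21811813/298) = 298/21811813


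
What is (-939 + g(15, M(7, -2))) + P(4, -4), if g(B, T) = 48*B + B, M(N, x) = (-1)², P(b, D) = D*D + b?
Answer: -184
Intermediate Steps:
P(b, D) = b + D² (P(b, D) = D² + b = b + D²)
M(N, x) = 1
g(B, T) = 49*B
(-939 + g(15, M(7, -2))) + P(4, -4) = (-939 + 49*15) + (4 + (-4)²) = (-939 + 735) + (4 + 16) = -204 + 20 = -184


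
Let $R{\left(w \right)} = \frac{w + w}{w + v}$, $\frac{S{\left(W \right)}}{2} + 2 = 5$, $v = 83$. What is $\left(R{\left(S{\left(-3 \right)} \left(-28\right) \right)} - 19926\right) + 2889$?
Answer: $- \frac{1447809}{85} \approx -17033.0$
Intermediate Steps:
$S{\left(W \right)} = 6$ ($S{\left(W \right)} = -4 + 2 \cdot 5 = -4 + 10 = 6$)
$R{\left(w \right)} = \frac{2 w}{83 + w}$ ($R{\left(w \right)} = \frac{w + w}{w + 83} = \frac{2 w}{83 + w}$)
$\left(R{\left(S{\left(-3 \right)} \left(-28\right) \right)} - 19926\right) + 2889 = \left(\frac{2 \cdot 6 \left(-28\right)}{83 + 6 \left(-28\right)} - 19926\right) + 2889 = \left(2 \left(-168\right) \frac{1}{83 - 168} - 19926\right) + 2889 = \left(2 \left(-168\right) \frac{1}{-85} - 19926\right) + 2889 = \left(2 \left(-168\right) \left(- \frac{1}{85}\right) - 19926\right) + 2889 = \left(\frac{336}{85} - 19926\right) + 2889 = - \frac{1693374}{85} + 2889 = - \frac{1447809}{85}$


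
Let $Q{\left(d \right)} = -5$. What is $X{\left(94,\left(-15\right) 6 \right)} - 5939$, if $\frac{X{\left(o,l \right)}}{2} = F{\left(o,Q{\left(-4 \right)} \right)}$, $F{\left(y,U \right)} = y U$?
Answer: $-6879$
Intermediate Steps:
$F{\left(y,U \right)} = U y$
$X{\left(o,l \right)} = - 10 o$ ($X{\left(o,l \right)} = 2 \left(- 5 o\right) = - 10 o$)
$X{\left(94,\left(-15\right) 6 \right)} - 5939 = \left(-10\right) 94 - 5939 = -940 - 5939 = -6879$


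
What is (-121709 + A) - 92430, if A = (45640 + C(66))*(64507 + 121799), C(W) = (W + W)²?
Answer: 11748987445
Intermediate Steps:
C(W) = 4*W² (C(W) = (2*W)² = 4*W²)
A = 11749201584 (A = (45640 + 4*66²)*(64507 + 121799) = (45640 + 4*4356)*186306 = (45640 + 17424)*186306 = 63064*186306 = 11749201584)
(-121709 + A) - 92430 = (-121709 + 11749201584) - 92430 = 11749079875 - 92430 = 11748987445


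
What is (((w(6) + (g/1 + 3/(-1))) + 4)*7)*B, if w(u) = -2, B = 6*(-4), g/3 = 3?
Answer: -1344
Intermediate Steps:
g = 9 (g = 3*3 = 9)
B = -24
(((w(6) + (g/1 + 3/(-1))) + 4)*7)*B = (((-2 + (9/1 + 3/(-1))) + 4)*7)*(-24) = (((-2 + (9*1 + 3*(-1))) + 4)*7)*(-24) = (((-2 + (9 - 3)) + 4)*7)*(-24) = (((-2 + 6) + 4)*7)*(-24) = ((4 + 4)*7)*(-24) = (8*7)*(-24) = 56*(-24) = -1344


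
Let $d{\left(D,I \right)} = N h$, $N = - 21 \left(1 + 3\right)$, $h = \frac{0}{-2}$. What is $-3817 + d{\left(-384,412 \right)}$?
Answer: $-3817$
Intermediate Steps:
$h = 0$ ($h = 0 \left(- \frac{1}{2}\right) = 0$)
$N = -84$ ($N = \left(-21\right) 4 = -84$)
$d{\left(D,I \right)} = 0$ ($d{\left(D,I \right)} = \left(-84\right) 0 = 0$)
$-3817 + d{\left(-384,412 \right)} = -3817 + 0 = -3817$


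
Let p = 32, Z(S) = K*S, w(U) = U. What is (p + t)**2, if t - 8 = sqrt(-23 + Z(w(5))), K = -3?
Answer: (40 + I*sqrt(38))**2 ≈ 1562.0 + 493.15*I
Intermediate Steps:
Z(S) = -3*S
t = 8 + I*sqrt(38) (t = 8 + sqrt(-23 - 3*5) = 8 + sqrt(-23 - 15) = 8 + sqrt(-38) = 8 + I*sqrt(38) ≈ 8.0 + 6.1644*I)
(p + t)**2 = (32 + (8 + I*sqrt(38)))**2 = (40 + I*sqrt(38))**2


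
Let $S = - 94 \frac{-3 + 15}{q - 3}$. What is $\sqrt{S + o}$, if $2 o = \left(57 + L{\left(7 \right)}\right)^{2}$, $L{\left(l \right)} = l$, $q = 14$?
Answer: $\frac{10 \sqrt{2354}}{11} \approx 44.107$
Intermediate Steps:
$o = 2048$ ($o = \frac{\left(57 + 7\right)^{2}}{2} = \frac{64^{2}}{2} = \frac{1}{2} \cdot 4096 = 2048$)
$S = - \frac{1128}{11}$ ($S = - 94 \frac{-3 + 15}{14 - 3} = - 94 \cdot \frac{12}{11} = - 94 \cdot 12 \cdot \frac{1}{11} = \left(-94\right) \frac{12}{11} = - \frac{1128}{11} \approx -102.55$)
$\sqrt{S + o} = \sqrt{- \frac{1128}{11} + 2048} = \sqrt{\frac{21400}{11}} = \frac{10 \sqrt{2354}}{11}$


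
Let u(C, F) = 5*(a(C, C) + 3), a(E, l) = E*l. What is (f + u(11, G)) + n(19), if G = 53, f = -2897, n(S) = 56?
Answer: -2221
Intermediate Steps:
u(C, F) = 15 + 5*C² (u(C, F) = 5*(C*C + 3) = 5*(C² + 3) = 5*(3 + C²) = 15 + 5*C²)
(f + u(11, G)) + n(19) = (-2897 + (15 + 5*11²)) + 56 = (-2897 + (15 + 5*121)) + 56 = (-2897 + (15 + 605)) + 56 = (-2897 + 620) + 56 = -2277 + 56 = -2221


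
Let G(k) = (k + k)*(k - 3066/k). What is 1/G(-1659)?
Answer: 1/5498430 ≈ 1.8187e-7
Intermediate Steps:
G(k) = 2*k*(k - 3066/k) (G(k) = (2*k)*(k - 3066/k) = 2*k*(k - 3066/k))
1/G(-1659) = 1/(-6132 + 2*(-1659)²) = 1/(-6132 + 2*2752281) = 1/(-6132 + 5504562) = 1/5498430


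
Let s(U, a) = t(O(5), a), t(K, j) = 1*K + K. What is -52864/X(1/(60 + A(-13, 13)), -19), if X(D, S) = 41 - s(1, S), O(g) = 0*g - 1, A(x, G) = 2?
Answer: -52864/43 ≈ -1229.4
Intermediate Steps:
O(g) = -1 (O(g) = 0 - 1 = -1)
t(K, j) = 2*K (t(K, j) = K + K = 2*K)
s(U, a) = -2 (s(U, a) = 2*(-1) = -2)
X(D, S) = 43 (X(D, S) = 41 - 1*(-2) = 41 + 2 = 43)
-52864/X(1/(60 + A(-13, 13)), -19) = -52864/43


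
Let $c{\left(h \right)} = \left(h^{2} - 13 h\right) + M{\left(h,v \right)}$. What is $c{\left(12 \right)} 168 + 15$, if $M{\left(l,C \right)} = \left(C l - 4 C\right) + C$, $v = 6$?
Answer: $7071$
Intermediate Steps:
$M{\left(l,C \right)} = - 3 C + C l$ ($M{\left(l,C \right)} = \left(- 4 C + C l\right) + C = - 3 C + C l$)
$c{\left(h \right)} = -18 + h^{2} - 7 h$ ($c{\left(h \right)} = \left(h^{2} - 13 h\right) + 6 \left(-3 + h\right) = \left(h^{2} - 13 h\right) + \left(-18 + 6 h\right) = -18 + h^{2} - 7 h$)
$c{\left(12 \right)} 168 + 15 = \left(-18 + 12^{2} - 84\right) 168 + 15 = \left(-18 + 144 - 84\right) 168 + 15 = 42 \cdot 168 + 15 = 7056 + 15 = 7071$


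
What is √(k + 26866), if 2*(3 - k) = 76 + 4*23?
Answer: √26785 ≈ 163.66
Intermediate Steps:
k = -81 (k = 3 - (76 + 4*23)/2 = 3 - (76 + 92)/2 = 3 - ½*168 = 3 - 84 = -81)
√(k + 26866) = √(-81 + 26866) = √26785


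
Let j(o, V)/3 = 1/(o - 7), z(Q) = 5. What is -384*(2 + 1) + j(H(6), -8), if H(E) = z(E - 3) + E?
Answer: -4605/4 ≈ -1151.3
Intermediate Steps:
H(E) = 5 + E
j(o, V) = 3/(-7 + o) (j(o, V) = 3/(o - 7) = 3/(-7 + o))
-384*(2 + 1) + j(H(6), -8) = -384*(2 + 1) + 3/(-7 + (5 + 6)) = -384*3 + 3/(-7 + 11) = -128*9 + 3/4 = -1152 + 3*(¼) = -1152 + ¾ = -4605/4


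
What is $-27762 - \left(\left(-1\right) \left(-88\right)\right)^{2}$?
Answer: $-35506$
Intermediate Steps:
$-27762 - \left(\left(-1\right) \left(-88\right)\right)^{2} = -27762 - 88^{2} = -27762 - 7744 = -35506$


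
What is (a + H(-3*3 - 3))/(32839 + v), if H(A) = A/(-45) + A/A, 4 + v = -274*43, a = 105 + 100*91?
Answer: 138094/315795 ≈ 0.43729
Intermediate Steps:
a = 9205 (a = 105 + 9100 = 9205)
v = -11786 (v = -4 - 274*43 = -4 - 11782 = -11786)
H(A) = 1 - A/45 (H(A) = A*(-1/45) + 1 = -A/45 + 1 = 1 - A/45)
(a + H(-3*3 - 3))/(32839 + v) = (9205 + (1 - (-3*3 - 3)/45))/(32839 - 11786) = (9205 + (1 - (-9 - 3)/45))/21053 = (9205 + (1 - 1/45*(-12)))*(1/21053) = (9205 + (1 + 4/15))*(1/21053) = (9205 + 19/15)*(1/21053) = (138094/15)*(1/21053) = 138094/315795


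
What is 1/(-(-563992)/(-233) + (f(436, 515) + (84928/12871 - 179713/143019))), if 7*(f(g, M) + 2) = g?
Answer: -3002340802419/7070329378232003 ≈ -0.00042464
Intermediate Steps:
f(g, M) = -2 + g/7
1/(-(-563992)/(-233) + (f(436, 515) + (84928/12871 - 179713/143019))) = 1/(-(-563992)/(-233) + ((-2 + (⅐)*436) + (84928/12871 - 179713/143019))) = 1/(-(-563992)*(-1)/233 + ((-2 + 436/7) + (84928*(1/12871) - 179713*1/143019))) = 1/(-1768*319/233 + (422/7 + (84928/12871 - 179713/143019))) = 1/(-563992/233 + (422/7 + 9833231609/1840797549)) = 1/(-563992/233 + 845649186941/12885582843) = 1/(-7070329378232003/3002340802419) = -3002340802419/7070329378232003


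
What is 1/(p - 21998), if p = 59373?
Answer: 1/37375 ≈ 2.6756e-5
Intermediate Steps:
1/(p - 21998) = 1/(59373 - 21998) = 1/37375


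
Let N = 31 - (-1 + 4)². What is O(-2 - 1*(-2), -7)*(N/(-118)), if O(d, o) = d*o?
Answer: 0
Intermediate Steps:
N = 22 (N = 31 - 1*3² = 31 - 1*9 = 31 - 9 = 22)
O(-2 - 1*(-2), -7)*(N/(-118)) = ((-2 - 1*(-2))*(-7))*(22/(-118)) = ((-2 + 2)*(-7))*(22*(-1/118)) = (0*(-7))*(-11/59) = 0*(-11/59) = 0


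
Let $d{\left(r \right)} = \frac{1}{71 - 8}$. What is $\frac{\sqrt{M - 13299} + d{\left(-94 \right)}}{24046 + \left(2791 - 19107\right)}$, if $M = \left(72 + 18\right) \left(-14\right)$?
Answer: $\frac{1}{486990} + \frac{i \sqrt{14559}}{7730} \approx 2.0534 \cdot 10^{-6} + 0.015609 i$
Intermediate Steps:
$d{\left(r \right)} = \frac{1}{63}$
$M = -1260$ ($M = 90 \left(-14\right) = -1260$)
$\frac{\sqrt{M - 13299} + d{\left(-94 \right)}}{24046 + \left(2791 - 19107\right)} = \frac{\sqrt{-1260 - 13299} + \frac{1}{63}}{24046 + \left(2791 - 19107\right)} = \frac{\sqrt{-14559} + \frac{1}{63}}{24046 - 16316} = \frac{i \sqrt{14559} + \frac{1}{63}}{7730} = \left(\frac{1}{63} + i \sqrt{14559}\right) \frac{1}{7730} = \frac{1}{486990} + \frac{i \sqrt{14559}}{7730}$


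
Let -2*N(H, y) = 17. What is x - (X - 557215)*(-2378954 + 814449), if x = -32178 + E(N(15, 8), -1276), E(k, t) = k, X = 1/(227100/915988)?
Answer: -19797655416863071/22710 ≈ -8.7176e+11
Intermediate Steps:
X = 228997/56775 (X = 1/(227100*(1/915988)) = 1/(56775/228997) = 228997/56775 ≈ 4.0334)
N(H, y) = -17/2 (N(H, y) = -½*17 = -17/2)
x = -64373/2 (x = -32178 - 17/2 = -64373/2 ≈ -32187.)
x - (X - 557215)*(-2378954 + 814449) = -64373/2 - (228997/56775 - 557215)*(-2378954 + 814449) = -64373/2 - (-31635652628)*(-1564505)/56775 = -64373/2 - 1*9898827342953828/11355 = -64373/2 - 9898827342953828/11355 = -19797655416863071/22710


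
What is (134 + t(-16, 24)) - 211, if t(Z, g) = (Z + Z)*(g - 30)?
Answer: 115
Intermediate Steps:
t(Z, g) = 2*Z*(-30 + g) (t(Z, g) = (2*Z)*(-30 + g) = 2*Z*(-30 + g))
(134 + t(-16, 24)) - 211 = (134 + 2*(-16)*(-30 + 24)) - 211 = (134 + 2*(-16)*(-6)) - 211 = (134 + 192) - 211 = 326 - 211 = 115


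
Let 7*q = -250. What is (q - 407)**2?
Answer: 9603801/49 ≈ 1.9600e+5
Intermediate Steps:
q = -250/7 (q = (1/7)*(-250) = -250/7 ≈ -35.714)
(q - 407)**2 = (-250/7 - 407)**2 = (-3099/7)**2 = 9603801/49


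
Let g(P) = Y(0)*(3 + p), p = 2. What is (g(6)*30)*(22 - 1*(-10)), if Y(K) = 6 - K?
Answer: 28800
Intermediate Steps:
g(P) = 30 (g(P) = (6 - 1*0)*(3 + 2) = (6 + 0)*5 = 6*5 = 30)
(g(6)*30)*(22 - 1*(-10)) = (30*30)*(22 - 1*(-10)) = 900*(22 + 10) = 900*32 = 28800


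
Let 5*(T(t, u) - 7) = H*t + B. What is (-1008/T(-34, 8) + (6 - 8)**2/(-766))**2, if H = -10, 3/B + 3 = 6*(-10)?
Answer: 411125665222756/2273674952641 ≈ 180.82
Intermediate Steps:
B = -1/21 (B = 3/(-3 + 6*(-10)) = 3/(-3 - 60) = 3/(-63) = 3*(-1/63) = -1/21 ≈ -0.047619)
T(t, u) = 734/105 - 2*t (T(t, u) = 7 + (-10*t - 1/21)/5 = 7 + (-1/21 - 10*t)/5 = 7 + (-1/105 - 2*t) = 734/105 - 2*t)
(-1008/T(-34, 8) + (6 - 8)**2/(-766))**2 = (-1008/(734/105 - 2*(-34)) + (6 - 8)**2/(-766))**2 = (-1008/(734/105 + 68) + (-2)**2*(-1/766))**2 = (-1008/7874/105 + 4*(-1/766))**2 = (-1008*105/7874 - 2/383)**2 = (-52920/3937 - 2/383)**2 = (-20276234/1507871)**2 = 411125665222756/2273674952641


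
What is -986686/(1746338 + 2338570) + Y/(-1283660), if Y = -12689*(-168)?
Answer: -178117502671/93636303630 ≈ -1.9022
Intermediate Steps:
Y = 2131752
-986686/(1746338 + 2338570) + Y/(-1283660) = -986686/(1746338 + 2338570) + 2131752/(-1283660) = -986686/4084908 + 2131752*(-1/1283660) = -986686*1/4084908 - 76134/45845 = -493343/2042454 - 76134/45845 = -178117502671/93636303630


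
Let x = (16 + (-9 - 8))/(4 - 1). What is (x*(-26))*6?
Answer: 52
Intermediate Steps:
x = -⅓ (x = (16 - 17)/3 = -1*⅓ = -⅓ ≈ -0.33333)
(x*(-26))*6 = -⅓*(-26)*6 = (26/3)*6 = 52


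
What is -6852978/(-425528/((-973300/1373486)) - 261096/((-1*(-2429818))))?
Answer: -1012930908359205825/88757704920255784 ≈ -11.412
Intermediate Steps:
-6852978/(-425528/((-973300/1373486)) - 261096/((-1*(-2429818)))) = -6852978/(-425528/((-973300*1/1373486)) - 261096/2429818) = -6852978/(-425528/(-486650/686743) - 261096*1/2429818) = -6852978/(-425528*(-686743/486650) - 130548/1214909) = -6852978/(146114187652/243325 - 130548/1214909) = -6852978/177515409840511568/295617732425 = -6852978*295617732425/177515409840511568 = -1012930908359205825/88757704920255784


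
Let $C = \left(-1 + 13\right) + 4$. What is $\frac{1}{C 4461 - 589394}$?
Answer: $- \frac{1}{518018} \approx -1.9304 \cdot 10^{-6}$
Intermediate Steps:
$C = 16$ ($C = 12 + 4 = 16$)
$\frac{1}{C 4461 - 589394} = \frac{1}{16 \cdot 4461 - 589394} = \frac{1}{71376 - 589394} = \frac{1}{-518018} = - \frac{1}{518018}$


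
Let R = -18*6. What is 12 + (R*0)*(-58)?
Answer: 12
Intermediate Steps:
R = -108
12 + (R*0)*(-58) = 12 - 108*0*(-58) = 12 + 0*(-58) = 12 + 0 = 12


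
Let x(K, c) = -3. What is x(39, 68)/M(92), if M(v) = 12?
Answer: -¼ ≈ -0.25000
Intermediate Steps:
x(39, 68)/M(92) = -3/12 = -3*1/12 = -¼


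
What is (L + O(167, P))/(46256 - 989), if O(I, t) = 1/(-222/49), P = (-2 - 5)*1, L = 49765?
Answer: 11047781/10049274 ≈ 1.0994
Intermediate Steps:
P = -7 (P = -7*1 = -7)
O(I, t) = -49/222 (O(I, t) = 1/(-222*1/49) = 1/(-222/49) = -49/222)
(L + O(167, P))/(46256 - 989) = (49765 - 49/222)/(46256 - 989) = (11047781/222)/45267 = (11047781/222)*(1/45267) = 11047781/10049274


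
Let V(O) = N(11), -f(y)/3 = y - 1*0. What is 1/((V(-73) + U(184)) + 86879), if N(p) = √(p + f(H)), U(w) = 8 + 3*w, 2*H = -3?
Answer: 174878/15291157411 - √62/15291157411 ≈ 1.1436e-5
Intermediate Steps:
H = -3/2 (H = (½)*(-3) = -3/2 ≈ -1.5000)
f(y) = -3*y (f(y) = -3*(y - 1*0) = -3*(y + 0) = -3*y)
N(p) = √(9/2 + p) (N(p) = √(p - 3*(-3/2)) = √(p + 9/2) = √(9/2 + p))
V(O) = √62/2 (V(O) = √(18 + 4*11)/2 = √(18 + 44)/2 = √62/2)
1/((V(-73) + U(184)) + 86879) = 1/((√62/2 + (8 + 3*184)) + 86879) = 1/((√62/2 + (8 + 552)) + 86879) = 1/((√62/2 + 560) + 86879) = 1/((560 + √62/2) + 86879) = 1/(87439 + √62/2)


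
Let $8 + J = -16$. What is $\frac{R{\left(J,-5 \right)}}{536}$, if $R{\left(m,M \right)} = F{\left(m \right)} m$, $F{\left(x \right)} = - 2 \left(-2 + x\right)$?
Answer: $- \frac{156}{67} \approx -2.3284$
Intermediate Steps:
$F{\left(x \right)} = 4 - 2 x$
$J = -24$ ($J = -8 - 16 = -24$)
$R{\left(m,M \right)} = m \left(4 - 2 m\right)$ ($R{\left(m,M \right)} = \left(4 - 2 m\right) m = m \left(4 - 2 m\right)$)
$\frac{R{\left(J,-5 \right)}}{536} = \frac{2 \left(-24\right) \left(2 - -24\right)}{536} = \frac{2 \left(-24\right) \left(2 + 24\right)}{536} = \frac{2 \left(-24\right) 26}{536} = \frac{1}{536} \left(-1248\right) = - \frac{156}{67}$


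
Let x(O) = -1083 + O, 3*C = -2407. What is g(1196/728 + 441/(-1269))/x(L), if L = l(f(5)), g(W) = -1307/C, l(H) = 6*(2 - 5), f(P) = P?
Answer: -1307/883369 ≈ -0.0014796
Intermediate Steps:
l(H) = -18 (l(H) = 6*(-3) = -18)
C = -2407/3 (C = (⅓)*(-2407) = -2407/3 ≈ -802.33)
g(W) = 3921/2407 (g(W) = -1307/(-2407/3) = -1307*(-3/2407) = 3921/2407)
L = -18
g(1196/728 + 441/(-1269))/x(L) = 3921/(2407*(-1083 - 18)) = (3921/2407)/(-1101) = (3921/2407)*(-1/1101) = -1307/883369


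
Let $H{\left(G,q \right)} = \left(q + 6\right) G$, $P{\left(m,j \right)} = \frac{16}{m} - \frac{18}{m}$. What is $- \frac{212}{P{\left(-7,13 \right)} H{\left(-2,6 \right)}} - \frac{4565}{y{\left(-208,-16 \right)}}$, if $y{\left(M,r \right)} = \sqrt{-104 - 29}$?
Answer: $\frac{371}{12} + \frac{4565 i \sqrt{133}}{133} \approx 30.917 + 395.84 i$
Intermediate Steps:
$P{\left(m,j \right)} = - \frac{2}{m}$
$H{\left(G,q \right)} = G \left(6 + q\right)$ ($H{\left(G,q \right)} = \left(6 + q\right) G = G \left(6 + q\right)$)
$y{\left(M,r \right)} = i \sqrt{133}$ ($y{\left(M,r \right)} = \sqrt{-133} = i \sqrt{133}$)
$- \frac{212}{P{\left(-7,13 \right)} H{\left(-2,6 \right)}} - \frac{4565}{y{\left(-208,-16 \right)}} = - \frac{212}{- \frac{2}{-7} \left(- 2 \left(6 + 6\right)\right)} - \frac{4565}{i \sqrt{133}} = - \frac{212}{\left(-2\right) \left(- \frac{1}{7}\right) \left(\left(-2\right) 12\right)} - 4565 \left(- \frac{i \sqrt{133}}{133}\right) = - \frac{212}{\frac{2}{7} \left(-24\right)} + \frac{4565 i \sqrt{133}}{133} = - \frac{212}{- \frac{48}{7}} + \frac{4565 i \sqrt{133}}{133} = \left(-212\right) \left(- \frac{7}{48}\right) + \frac{4565 i \sqrt{133}}{133} = \frac{371}{12} + \frac{4565 i \sqrt{133}}{133}$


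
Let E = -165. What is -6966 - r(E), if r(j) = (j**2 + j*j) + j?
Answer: -61251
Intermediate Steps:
r(j) = j + 2*j**2 (r(j) = (j**2 + j**2) + j = 2*j**2 + j = j + 2*j**2)
-6966 - r(E) = -6966 - (-165)*(1 + 2*(-165)) = -6966 - (-165)*(1 - 330) = -6966 - (-165)*(-329) = -6966 - 1*54285 = -6966 - 54285 = -61251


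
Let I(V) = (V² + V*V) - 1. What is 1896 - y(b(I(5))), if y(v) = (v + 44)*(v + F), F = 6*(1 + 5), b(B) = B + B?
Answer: -17132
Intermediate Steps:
I(V) = -1 + 2*V² (I(V) = (V² + V²) - 1 = 2*V² - 1 = -1 + 2*V²)
b(B) = 2*B
F = 36 (F = 6*6 = 36)
y(v) = (36 + v)*(44 + v) (y(v) = (v + 44)*(v + 36) = (44 + v)*(36 + v) = (36 + v)*(44 + v))
1896 - y(b(I(5))) = 1896 - (1584 + (2*(-1 + 2*5²))² + 80*(2*(-1 + 2*5²))) = 1896 - (1584 + (2*(-1 + 2*25))² + 80*(2*(-1 + 2*25))) = 1896 - (1584 + (2*(-1 + 50))² + 80*(2*(-1 + 50))) = 1896 - (1584 + (2*49)² + 80*(2*49)) = 1896 - (1584 + 98² + 80*98) = 1896 - (1584 + 9604 + 7840) = 1896 - 1*19028 = 1896 - 19028 = -17132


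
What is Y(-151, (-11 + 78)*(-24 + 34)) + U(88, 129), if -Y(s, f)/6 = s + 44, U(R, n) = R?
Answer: 730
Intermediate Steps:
Y(s, f) = -264 - 6*s (Y(s, f) = -6*(s + 44) = -6*(44 + s) = -264 - 6*s)
Y(-151, (-11 + 78)*(-24 + 34)) + U(88, 129) = (-264 - 6*(-151)) + 88 = (-264 + 906) + 88 = 642 + 88 = 730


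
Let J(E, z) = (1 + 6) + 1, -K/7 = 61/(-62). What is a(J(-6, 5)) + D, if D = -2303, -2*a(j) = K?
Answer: -285999/124 ≈ -2306.4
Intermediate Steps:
K = 427/62 (K = -427/(-62) = -427*(-1)/62 = -7*(-61/62) = 427/62 ≈ 6.8871)
J(E, z) = 8 (J(E, z) = 7 + 1 = 8)
a(j) = -427/124 (a(j) = -½*427/62 = -427/124)
a(J(-6, 5)) + D = -427/124 - 2303 = -285999/124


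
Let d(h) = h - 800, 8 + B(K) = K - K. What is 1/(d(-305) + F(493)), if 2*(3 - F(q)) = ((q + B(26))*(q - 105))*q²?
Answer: -1/22868481512 ≈ -4.3728e-11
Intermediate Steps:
B(K) = -8 (B(K) = -8 + (K - K) = -8 + 0 = -8)
F(q) = 3 - q²*(-105 + q)*(-8 + q)/2 (F(q) = 3 - (q - 8)*(q - 105)*q²/2 = 3 - (-8 + q)*(-105 + q)*q²/2 = 3 - (-105 + q)*(-8 + q)*q²/2 = 3 - q²*(-105 + q)*(-8 + q)/2)
d(h) = -800 + h
1/(d(-305) + F(493)) = 1/((-800 - 305) + (3 - 420*493² - ½*493⁴ + (113/2)*493³)) = 1/(-1105 + (3 - 420*243049 - ½*59072816401 + (113/2)*119823157)) = 1/(-1105 + (3 - 102080580 - 59072816401/2 + 13540016741/2)) = 1/(-1105 - 22868480407) = 1/(-22868481512) = -1/22868481512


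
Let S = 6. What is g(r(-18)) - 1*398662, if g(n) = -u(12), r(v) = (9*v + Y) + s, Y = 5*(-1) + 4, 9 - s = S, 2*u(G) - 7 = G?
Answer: -797343/2 ≈ -3.9867e+5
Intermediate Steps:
u(G) = 7/2 + G/2
s = 3 (s = 9 - 1*6 = 9 - 6 = 3)
Y = -1 (Y = -5 + 4 = -1)
r(v) = 2 + 9*v (r(v) = (9*v - 1) + 3 = (-1 + 9*v) + 3 = 2 + 9*v)
g(n) = -19/2 (g(n) = -(7/2 + (1/2)*12) = -(7/2 + 6) = -1*19/2 = -19/2)
g(r(-18)) - 1*398662 = -19/2 - 1*398662 = -19/2 - 398662 = -797343/2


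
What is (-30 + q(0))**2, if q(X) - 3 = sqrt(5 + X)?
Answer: (27 - sqrt(5))**2 ≈ 613.25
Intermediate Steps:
q(X) = 3 + sqrt(5 + X)
(-30 + q(0))**2 = (-30 + (3 + sqrt(5 + 0)))**2 = (-30 + (3 + sqrt(5)))**2 = (-27 + sqrt(5))**2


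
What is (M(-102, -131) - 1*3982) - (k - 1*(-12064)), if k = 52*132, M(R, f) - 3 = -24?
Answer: -22931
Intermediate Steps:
M(R, f) = -21 (M(R, f) = 3 - 24 = -21)
k = 6864
(M(-102, -131) - 1*3982) - (k - 1*(-12064)) = (-21 - 1*3982) - (6864 - 1*(-12064)) = (-21 - 3982) - (6864 + 12064) = -4003 - 1*18928 = -4003 - 18928 = -22931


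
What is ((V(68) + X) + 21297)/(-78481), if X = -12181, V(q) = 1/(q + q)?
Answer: -1239777/10673416 ≈ -0.11616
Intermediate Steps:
V(q) = 1/(2*q)
((V(68) + X) + 21297)/(-78481) = (((½)/68 - 12181) + 21297)/(-78481) = (((½)*(1/68) - 12181) + 21297)*(-1/78481) = ((1/136 - 12181) + 21297)*(-1/78481) = (-1656615/136 + 21297)*(-1/78481) = (1239777/136)*(-1/78481) = -1239777/10673416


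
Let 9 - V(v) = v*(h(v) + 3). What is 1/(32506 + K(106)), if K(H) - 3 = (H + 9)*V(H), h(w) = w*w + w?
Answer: -1/138262006 ≈ -7.2326e-9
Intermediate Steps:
h(w) = w + w² (h(w) = w² + w = w + w²)
V(v) = 9 - v*(3 + v*(1 + v)) (V(v) = 9 - v*(v*(1 + v) + 3) = 9 - v*(3 + v*(1 + v)))
K(H) = 3 + (9 + H)*(9 - H² - H³ - 3*H) (K(H) = 3 + (H + 9)*(9 - H² - H³ - 3*H) = 3 + (9 + H)*(9 - H² - H³ - 3*H))
1/(32506 + K(106)) = 1/(32506 + (84 - 1*106⁴ - 18*106 - 12*106² - 10*106³)) = 1/(32506 + (84 - 1*126247696 - 1908 - 12*11236 - 10*1191016)) = 1/(32506 + (84 - 126247696 - 1908 - 134832 - 11910160)) = 1/(32506 - 138294512) = 1/(-138262006) = -1/138262006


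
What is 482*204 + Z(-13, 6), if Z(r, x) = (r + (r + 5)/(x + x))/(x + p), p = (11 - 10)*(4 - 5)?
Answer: 1474879/15 ≈ 98325.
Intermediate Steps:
p = -1 (p = 1*(-1) = -1)
Z(r, x) = (r + (5 + r)/(2*x))/(-1 + x) (Z(r, x) = (r + (r + 5)/(x + x))/(x - 1) = (r + (5 + r)/((2*x)))/(-1 + x) = (r + (5 + r)*(1/(2*x)))/(-1 + x) = (r + (5 + r)/(2*x))/(-1 + x))
482*204 + Z(-13, 6) = 482*204 + (½)*(5 - 13 + 2*(-13)*6)/(6*(-1 + 6)) = 98328 + (½)*(⅙)*(5 - 13 - 156)/5 = 98328 + (½)*(⅙)*(⅕)*(-164) = 98328 - 41/15 = 1474879/15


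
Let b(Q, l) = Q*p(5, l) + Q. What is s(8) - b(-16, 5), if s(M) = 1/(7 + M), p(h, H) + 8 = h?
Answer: -479/15 ≈ -31.933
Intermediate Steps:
p(h, H) = -8 + h
b(Q, l) = -2*Q (b(Q, l) = Q*(-8 + 5) + Q = Q*(-3) + Q = -3*Q + Q = -2*Q)
s(8) - b(-16, 5) = 1/(7 + 8) - (-2)*(-16) = 1/15 - 1*32 = 1/15 - 32 = -479/15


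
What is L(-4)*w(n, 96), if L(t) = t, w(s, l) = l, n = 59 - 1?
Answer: -384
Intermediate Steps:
n = 58
L(-4)*w(n, 96) = -4*96 = -384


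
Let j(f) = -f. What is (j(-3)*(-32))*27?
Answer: -2592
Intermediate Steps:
(j(-3)*(-32))*27 = (-1*(-3)*(-32))*27 = (3*(-32))*27 = -96*27 = -2592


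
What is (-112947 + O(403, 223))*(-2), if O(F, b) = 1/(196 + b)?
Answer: 94649584/419 ≈ 2.2589e+5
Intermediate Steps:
(-112947 + O(403, 223))*(-2) = (-112947 + 1/(196 + 223))*(-2) = (-112947 + 1/419)*(-2) = -47324792/419*(-2) = 94649584/419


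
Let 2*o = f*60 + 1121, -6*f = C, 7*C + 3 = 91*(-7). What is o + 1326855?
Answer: 18590217/14 ≈ 1.3279e+6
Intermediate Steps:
C = -640/7 (C = -3/7 + (91*(-7))/7 = -3/7 + (⅐)*(-637) = -3/7 - 91 = -640/7 ≈ -91.429)
f = 320/21 (f = -⅙*(-640/7) = 320/21 ≈ 15.238)
o = 14247/14 (o = ((320/21)*60 + 1121)/2 = (6400/7 + 1121)/2 = (½)*(14247/7) = 14247/14 ≈ 1017.6)
o + 1326855 = 14247/14 + 1326855 = 18590217/14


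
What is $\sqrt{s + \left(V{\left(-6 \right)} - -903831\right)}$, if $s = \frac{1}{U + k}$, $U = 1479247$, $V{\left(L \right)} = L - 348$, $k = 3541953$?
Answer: $\frac{\sqrt{56947170456769753}}{251060} \approx 950.51$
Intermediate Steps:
$V{\left(L \right)} = -348 + L$
$s = \frac{1}{5021200}$ ($s = \frac{1}{1479247 + 3541953} = \frac{1}{5021200} \approx 1.9916 \cdot 10^{-7}$)
$\sqrt{s + \left(V{\left(-6 \right)} - -903831\right)} = \sqrt{\frac{1}{5021200} - -903477} = \sqrt{\frac{1}{5021200} + \left(-354 + 903831\right)} = \sqrt{\frac{1}{5021200} + 903477} = \sqrt{\frac{4536538712401}{5021200}} = \frac{\sqrt{56947170456769753}}{251060}$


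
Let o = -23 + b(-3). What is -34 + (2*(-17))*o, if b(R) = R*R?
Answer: 442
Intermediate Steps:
b(R) = R²
o = -14 (o = -23 + (-3)² = -23 + 9 = -14)
-34 + (2*(-17))*o = -34 + (2*(-17))*(-14) = -34 - 34*(-14) = -34 + 476 = 442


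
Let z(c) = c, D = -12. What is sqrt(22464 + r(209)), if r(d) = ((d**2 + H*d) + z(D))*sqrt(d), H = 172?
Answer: sqrt(22464 + 79617*sqrt(209)) ≈ 1083.3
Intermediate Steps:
r(d) = sqrt(d)*(-12 + d**2 + 172*d) (r(d) = ((d**2 + 172*d) - 12)*sqrt(d) = (-12 + d**2 + 172*d)*sqrt(d) = sqrt(d)*(-12 + d**2 + 172*d))
sqrt(22464 + r(209)) = sqrt(22464 + sqrt(209)*(-12 + 209**2 + 172*209)) = sqrt(22464 + sqrt(209)*(-12 + 43681 + 35948)) = sqrt(22464 + sqrt(209)*79617) = sqrt(22464 + 79617*sqrt(209))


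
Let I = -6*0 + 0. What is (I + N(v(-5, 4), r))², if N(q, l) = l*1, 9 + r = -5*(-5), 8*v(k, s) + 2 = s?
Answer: 256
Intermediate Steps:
v(k, s) = -¼ + s/8
I = 0 (I = 0 + 0 = 0)
r = 16 (r = -9 - 5*(-5) = -9 + 25 = 16)
N(q, l) = l
(I + N(v(-5, 4), r))² = (0 + 16)² = 16² = 256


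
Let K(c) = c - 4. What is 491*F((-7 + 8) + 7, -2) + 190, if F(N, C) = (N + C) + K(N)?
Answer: 5100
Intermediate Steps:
K(c) = -4 + c
F(N, C) = -4 + C + 2*N (F(N, C) = (N + C) + (-4 + N) = (C + N) + (-4 + N) = -4 + C + 2*N)
491*F((-7 + 8) + 7, -2) + 190 = 491*(-4 - 2 + 2*((-7 + 8) + 7)) + 190 = 491*(-4 - 2 + 2*(1 + 7)) + 190 = 491*(-4 - 2 + 2*8) + 190 = 491*(-4 - 2 + 16) + 190 = 491*10 + 190 = 4910 + 190 = 5100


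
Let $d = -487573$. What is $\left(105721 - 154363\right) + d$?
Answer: $-536215$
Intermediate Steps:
$\left(105721 - 154363\right) + d = \left(105721 - 154363\right) - 487573 = -48642 - 487573 = -536215$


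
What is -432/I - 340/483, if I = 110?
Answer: -123028/26565 ≈ -4.6312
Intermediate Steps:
-432/I - 340/483 = -432/110 - 340/483 = -432*1/110 - 340*1/483 = -216/55 - 340/483 = -123028/26565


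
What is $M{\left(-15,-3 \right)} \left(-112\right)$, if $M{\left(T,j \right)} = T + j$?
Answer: $2016$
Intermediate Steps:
$M{\left(-15,-3 \right)} \left(-112\right) = \left(-15 - 3\right) \left(-112\right) = \left(-18\right) \left(-112\right) = 2016$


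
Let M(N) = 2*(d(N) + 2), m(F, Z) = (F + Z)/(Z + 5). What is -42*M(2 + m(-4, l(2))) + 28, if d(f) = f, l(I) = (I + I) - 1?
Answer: -595/2 ≈ -297.50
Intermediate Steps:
l(I) = -1 + 2*I (l(I) = 2*I - 1 = -1 + 2*I)
m(F, Z) = (F + Z)/(5 + Z)
M(N) = 4 + 2*N (M(N) = 2*(N + 2) = 2*(2 + N) = 4 + 2*N)
-42*M(2 + m(-4, l(2))) + 28 = -42*(4 + 2*(2 + (-4 + (-1 + 2*2))/(5 + (-1 + 2*2)))) + 28 = -42*(4 + 2*(2 + (-4 + (-1 + 4))/(5 + (-1 + 4)))) + 28 = -42*(4 + 2*(2 + (-4 + 3)/(5 + 3))) + 28 = -42*(4 + 2*(2 - 1/8)) + 28 = -42*(4 + 2*(2 + (⅛)*(-1))) + 28 = -42*(4 + 2*(2 - ⅛)) + 28 = -42*(4 + 2*(15/8)) + 28 = -42*(4 + 15/4) + 28 = -42*31/4 + 28 = -651/2 + 28 = -595/2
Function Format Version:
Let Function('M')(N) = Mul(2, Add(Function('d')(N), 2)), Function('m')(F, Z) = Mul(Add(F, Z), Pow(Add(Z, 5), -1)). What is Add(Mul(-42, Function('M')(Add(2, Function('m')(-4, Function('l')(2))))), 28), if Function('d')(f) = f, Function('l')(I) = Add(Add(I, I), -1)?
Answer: Rational(-595, 2) ≈ -297.50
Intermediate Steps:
Function('l')(I) = Add(-1, Mul(2, I)) (Function('l')(I) = Add(Mul(2, I), -1) = Add(-1, Mul(2, I)))
Function('m')(F, Z) = Mul(Pow(Add(5, Z), -1), Add(F, Z)) (Function('m')(F, Z) = Mul(Add(F, Z), Pow(Add(5, Z), -1)) = Mul(Pow(Add(5, Z), -1), Add(F, Z)))
Function('M')(N) = Add(4, Mul(2, N)) (Function('M')(N) = Mul(2, Add(N, 2)) = Mul(2, Add(2, N)) = Add(4, Mul(2, N)))
Add(Mul(-42, Function('M')(Add(2, Function('m')(-4, Function('l')(2))))), 28) = Add(Mul(-42, Add(4, Mul(2, Add(2, Mul(Pow(Add(5, Add(-1, Mul(2, 2))), -1), Add(-4, Add(-1, Mul(2, 2)))))))), 28) = Add(Mul(-42, Add(4, Mul(2, Add(2, Mul(Pow(Add(5, Add(-1, 4)), -1), Add(-4, Add(-1, 4))))))), 28) = Add(Mul(-42, Add(4, Mul(2, Add(2, Mul(Pow(Add(5, 3), -1), Add(-4, 3)))))), 28) = Add(Mul(-42, Add(4, Mul(2, Add(2, Mul(Pow(8, -1), -1))))), 28) = Add(Mul(-42, Add(4, Mul(2, Add(2, Mul(Rational(1, 8), -1))))), 28) = Add(Mul(-42, Add(4, Mul(2, Add(2, Rational(-1, 8))))), 28) = Add(Mul(-42, Add(4, Mul(2, Rational(15, 8)))), 28) = Add(Mul(-42, Add(4, Rational(15, 4))), 28) = Add(Mul(-42, Rational(31, 4)), 28) = Add(Rational(-651, 2), 28) = Rational(-595, 2)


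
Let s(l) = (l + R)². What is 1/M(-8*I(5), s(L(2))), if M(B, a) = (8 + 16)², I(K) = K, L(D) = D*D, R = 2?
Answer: 1/576 ≈ 0.0017361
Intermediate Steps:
L(D) = D²
s(l) = (2 + l)² (s(l) = (l + 2)² = (2 + l)²)
M(B, a) = 576 (M(B, a) = 24² = 576)
1/M(-8*I(5), s(L(2))) = 1/576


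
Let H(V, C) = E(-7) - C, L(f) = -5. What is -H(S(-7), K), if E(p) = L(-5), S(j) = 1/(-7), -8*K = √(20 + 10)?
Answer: 5 - √30/8 ≈ 4.3153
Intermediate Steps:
K = -√30/8 (K = -√(20 + 10)/8 = -√30/8 ≈ -0.68465)
S(j) = -⅐
E(p) = -5
H(V, C) = -5 - C
-H(S(-7), K) = -(-5 - (-1)*√30/8) = -(-5 + √30/8) = 5 - √30/8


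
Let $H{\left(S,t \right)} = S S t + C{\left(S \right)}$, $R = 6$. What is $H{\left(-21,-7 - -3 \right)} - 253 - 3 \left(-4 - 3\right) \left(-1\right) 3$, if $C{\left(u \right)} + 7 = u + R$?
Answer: $14153$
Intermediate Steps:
$C{\left(u \right)} = -1 + u$ ($C{\left(u \right)} = -7 + \left(u + 6\right) = -7 + \left(6 + u\right) = -1 + u$)
$H{\left(S,t \right)} = -1 + S + t S^{2}$ ($H{\left(S,t \right)} = S S t + \left(-1 + S\right) = S^{2} t + \left(-1 + S\right) = t S^{2} + \left(-1 + S\right) = -1 + S + t S^{2}$)
$H{\left(-21,-7 - -3 \right)} - 253 - 3 \left(-4 - 3\right) \left(-1\right) 3 = \left(-1 - 21 + \left(-7 - -3\right) \left(-21\right)^{2}\right) - 253 - 3 \left(-4 - 3\right) \left(-1\right) 3 = \left(-1 - 21 + \left(-7 + 3\right) 441\right) - 253 - 3 \left(\left(-7\right) \left(-1\right)\right) 3 = \left(-1 - 21 - 1764\right) - 253 \left(-3\right) 7 \cdot 3 = \left(-1 - 21 - 1764\right) - 253 \left(\left(-21\right) 3\right) = -1786 - -15939 = -1786 + 15939 = 14153$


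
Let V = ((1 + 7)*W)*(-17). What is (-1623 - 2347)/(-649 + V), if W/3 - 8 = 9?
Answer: 794/1517 ≈ 0.52340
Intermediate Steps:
W = 51 (W = 24 + 3*9 = 24 + 27 = 51)
V = -6936 (V = ((1 + 7)*51)*(-17) = (8*51)*(-17) = 408*(-17) = -6936)
(-1623 - 2347)/(-649 + V) = (-1623 - 2347)/(-649 - 6936) = -3970/(-7585) = -3970*(-1/7585) = 794/1517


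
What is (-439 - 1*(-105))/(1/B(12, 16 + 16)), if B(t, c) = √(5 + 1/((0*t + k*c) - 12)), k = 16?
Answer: -167*√12505/25 ≈ -747.00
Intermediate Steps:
B(t, c) = √(5 + 1/(-12 + 16*c)) (B(t, c) = √(5 + 1/((0*t + 16*c) - 12)) = √(5 + 1/((0 + 16*c) - 12)) = √(5 + 1/(16*c - 12)) = √(5 + 1/(-12 + 16*c)))
(-439 - 1*(-105))/(1/B(12, 16 + 16)) = (-439 - 1*(-105))/(1/(√((-59 + 80*(16 + 16))/(-3 + 4*(16 + 16)))/2)) = (-439 + 105)/(1/(√((-59 + 80*32)/(-3 + 4*32))/2)) = -334*√((-59 + 2560)/(-3 + 128))/2 = -334*√(2501/125)/2 = -334*(√12505/25)/2 = -334*√12505/50 = -167*√12505/25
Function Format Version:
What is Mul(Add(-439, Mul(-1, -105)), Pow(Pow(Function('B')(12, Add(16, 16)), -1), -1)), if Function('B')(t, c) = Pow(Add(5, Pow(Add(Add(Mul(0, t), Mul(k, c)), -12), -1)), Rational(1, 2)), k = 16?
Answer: Mul(Rational(-167, 25), Pow(12505, Rational(1, 2))) ≈ -747.00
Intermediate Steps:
Function('B')(t, c) = Pow(Add(5, Pow(Add(-12, Mul(16, c)), -1)), Rational(1, 2)) (Function('B')(t, c) = Pow(Add(5, Pow(Add(Add(Mul(0, t), Mul(16, c)), -12), -1)), Rational(1, 2)) = Pow(Add(5, Pow(Add(Add(0, Mul(16, c)), -12), -1)), Rational(1, 2)) = Pow(Add(5, Pow(Add(Mul(16, c), -12), -1)), Rational(1, 2)) = Pow(Add(5, Pow(Add(-12, Mul(16, c)), -1)), Rational(1, 2)))
Mul(Add(-439, Mul(-1, -105)), Pow(Pow(Function('B')(12, Add(16, 16)), -1), -1)) = Mul(Add(-439, Mul(-1, -105)), Pow(Pow(Mul(Rational(1, 2), Pow(Mul(Pow(Add(-3, Mul(4, Add(16, 16))), -1), Add(-59, Mul(80, Add(16, 16)))), Rational(1, 2))), -1), -1)) = Mul(Add(-439, 105), Pow(Pow(Mul(Rational(1, 2), Pow(Mul(Pow(Add(-3, Mul(4, 32)), -1), Add(-59, Mul(80, 32))), Rational(1, 2))), -1), -1)) = Mul(-334, Pow(Pow(Mul(Rational(1, 2), Pow(Mul(Pow(Add(-3, 128), -1), Add(-59, 2560)), Rational(1, 2))), -1), -1)) = Mul(-334, Pow(Pow(Mul(Rational(1, 2), Pow(Mul(Pow(125, -1), 2501), Rational(1, 2))), -1), -1)) = Mul(-334, Pow(Pow(Mul(Rational(1, 2), Pow(Mul(Rational(1, 125), 2501), Rational(1, 2))), -1), -1)) = Mul(-334, Pow(Pow(Mul(Rational(1, 2), Pow(Rational(2501, 125), Rational(1, 2))), -1), -1)) = Mul(-334, Pow(Pow(Mul(Rational(1, 2), Mul(Rational(1, 25), Pow(12505, Rational(1, 2)))), -1), -1)) = Mul(-334, Pow(Pow(Mul(Rational(1, 50), Pow(12505, Rational(1, 2))), -1), -1)) = Mul(-334, Pow(Mul(Rational(10, 2501), Pow(12505, Rational(1, 2))), -1)) = Mul(-334, Mul(Rational(1, 50), Pow(12505, Rational(1, 2)))) = Mul(Rational(-167, 25), Pow(12505, Rational(1, 2)))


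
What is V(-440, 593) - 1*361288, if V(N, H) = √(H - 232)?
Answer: -361269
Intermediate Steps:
V(N, H) = √(-232 + H)
V(-440, 593) - 1*361288 = √(-232 + 593) - 1*361288 = √361 - 361288 = 19 - 361288 = -361269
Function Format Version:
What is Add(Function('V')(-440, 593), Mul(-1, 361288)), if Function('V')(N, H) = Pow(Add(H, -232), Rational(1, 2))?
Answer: -361269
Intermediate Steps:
Function('V')(N, H) = Pow(Add(-232, H), Rational(1, 2))
Add(Function('V')(-440, 593), Mul(-1, 361288)) = Add(Pow(Add(-232, 593), Rational(1, 2)), Mul(-1, 361288)) = Add(Pow(361, Rational(1, 2)), -361288) = Add(19, -361288) = -361269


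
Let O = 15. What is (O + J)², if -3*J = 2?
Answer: 1849/9 ≈ 205.44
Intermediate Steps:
J = -⅔ (J = -⅓*2 = -⅔ ≈ -0.66667)
(O + J)² = (15 - ⅔)² = (43/3)² = 1849/9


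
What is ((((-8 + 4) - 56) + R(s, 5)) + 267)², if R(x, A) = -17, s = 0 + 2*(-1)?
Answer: 36100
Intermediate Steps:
s = -2 (s = 0 - 2 = -2)
((((-8 + 4) - 56) + R(s, 5)) + 267)² = ((((-8 + 4) - 56) - 17) + 267)² = (((-4 - 56) - 17) + 267)² = ((-60 - 17) + 267)² = (-77 + 267)² = 190² = 36100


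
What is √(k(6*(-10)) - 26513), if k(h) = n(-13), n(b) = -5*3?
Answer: 4*I*√1658 ≈ 162.87*I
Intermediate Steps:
n(b) = -15
k(h) = -15
√(k(6*(-10)) - 26513) = √(-15 - 26513) = √(-26528) = 4*I*√1658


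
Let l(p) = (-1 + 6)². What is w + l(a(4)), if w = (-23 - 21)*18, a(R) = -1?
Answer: -767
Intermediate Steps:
l(p) = 25 (l(p) = 5² = 25)
w = -792 (w = -44*18 = -792)
w + l(a(4)) = -792 + 25 = -767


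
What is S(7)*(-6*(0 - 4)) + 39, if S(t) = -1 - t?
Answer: -153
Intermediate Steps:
S(7)*(-6*(0 - 4)) + 39 = (-1 - 1*7)*(-6*(0 - 4)) + 39 = (-1 - 7)*(-6*(-4)) + 39 = -8*24 + 39 = -192 + 39 = -153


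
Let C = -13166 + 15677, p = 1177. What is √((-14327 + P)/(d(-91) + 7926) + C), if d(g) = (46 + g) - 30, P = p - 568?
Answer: √154665822693/7851 ≈ 50.092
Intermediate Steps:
C = 2511
P = 609 (P = 1177 - 568 = 609)
d(g) = 16 + g
√((-14327 + P)/(d(-91) + 7926) + C) = √((-14327 + 609)/((16 - 91) + 7926) + 2511) = √(-13718/(-75 + 7926) + 2511) = √(-13718/7851 + 2511) = √(19700143/7851) = √154665822693/7851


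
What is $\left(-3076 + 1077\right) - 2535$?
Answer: $-4534$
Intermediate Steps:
$\left(-3076 + 1077\right) - 2535 = -1999 - 2535 = -4534$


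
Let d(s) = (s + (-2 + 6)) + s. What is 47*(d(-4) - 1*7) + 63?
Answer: -454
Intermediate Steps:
d(s) = 4 + 2*s (d(s) = (s + 4) + s = (4 + s) + s = 4 + 2*s)
47*(d(-4) - 1*7) + 63 = 47*((4 + 2*(-4)) - 1*7) + 63 = 47*((4 - 8) - 7) + 63 = 47*(-4 - 7) + 63 = 47*(-11) + 63 = -517 + 63 = -454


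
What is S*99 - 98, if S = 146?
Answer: 14356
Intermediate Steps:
S*99 - 98 = 146*99 - 98 = 14454 - 98 = 14356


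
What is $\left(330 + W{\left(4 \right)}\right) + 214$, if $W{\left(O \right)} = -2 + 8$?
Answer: $550$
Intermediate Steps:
$W{\left(O \right)} = 6$
$\left(330 + W{\left(4 \right)}\right) + 214 = \left(330 + 6\right) + 214 = 336 + 214 = 550$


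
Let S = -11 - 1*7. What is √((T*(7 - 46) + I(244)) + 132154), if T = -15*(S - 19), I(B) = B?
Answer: √110753 ≈ 332.80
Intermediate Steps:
S = -18 (S = -11 - 7 = -18)
T = 555 (T = -15*(-18 - 19) = -15*(-37) = 555)
√((T*(7 - 46) + I(244)) + 132154) = √((555*(7 - 46) + 244) + 132154) = √((555*(-39) + 244) + 132154) = √((-21645 + 244) + 132154) = √(-21401 + 132154) = √110753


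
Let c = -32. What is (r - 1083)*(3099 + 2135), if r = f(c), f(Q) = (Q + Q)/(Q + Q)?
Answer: -5663188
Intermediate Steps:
f(Q) = 1 (f(Q) = (2*Q)/((2*Q)) = (2*Q)*(1/(2*Q)) = 1)
r = 1
(r - 1083)*(3099 + 2135) = (1 - 1083)*(3099 + 2135) = -1082*5234 = -5663188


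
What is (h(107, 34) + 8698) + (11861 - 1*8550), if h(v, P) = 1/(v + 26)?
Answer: 1597198/133 ≈ 12009.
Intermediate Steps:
h(v, P) = 1/(26 + v)
(h(107, 34) + 8698) + (11861 - 1*8550) = (1/(26 + 107) + 8698) + (11861 - 1*8550) = (1/133 + 8698) + (11861 - 8550) = (1/133 + 8698) + 3311 = 1156835/133 + 3311 = 1597198/133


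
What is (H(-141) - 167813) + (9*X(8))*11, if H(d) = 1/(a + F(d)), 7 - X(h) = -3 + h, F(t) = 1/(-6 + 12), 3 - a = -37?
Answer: -40395209/241 ≈ -1.6762e+5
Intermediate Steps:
a = 40 (a = 3 - 1*(-37) = 3 + 37 = 40)
F(t) = ⅙ (F(t) = 1/6 = ⅙)
X(h) = 10 - h (X(h) = 7 - (-3 + h) = 7 + (3 - h) = 10 - h)
H(d) = 6/241 (H(d) = 1/(40 + ⅙) = 1/(241/6) = 6/241)
(H(-141) - 167813) + (9*X(8))*11 = (6/241 - 167813) + (9*(10 - 1*8))*11 = -40442927/241 + (9*(10 - 8))*11 = -40442927/241 + (9*2)*11 = -40442927/241 + 18*11 = -40442927/241 + 198 = -40395209/241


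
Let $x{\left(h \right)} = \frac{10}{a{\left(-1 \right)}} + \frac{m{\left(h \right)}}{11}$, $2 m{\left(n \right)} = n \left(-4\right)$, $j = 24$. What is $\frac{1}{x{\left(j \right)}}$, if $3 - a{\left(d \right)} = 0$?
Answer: $- \frac{33}{34} \approx -0.97059$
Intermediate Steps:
$a{\left(d \right)} = 3$ ($a{\left(d \right)} = 3 - 0 = 3 + 0 = 3$)
$m{\left(n \right)} = - 2 n$ ($m{\left(n \right)} = \frac{n \left(-4\right)}{2} = \frac{\left(-4\right) n}{2} = - 2 n$)
$x{\left(h \right)} = \frac{10}{3} - \frac{2 h}{11}$ ($x{\left(h \right)} = \frac{10}{3} + \frac{\left(-2\right) h}{11} = 10 \cdot \frac{1}{3} + - 2 h \frac{1}{11} = \frac{10}{3} - \frac{2 h}{11}$)
$\frac{1}{x{\left(j \right)}} = \frac{1}{\frac{10}{3} - \frac{48}{11}} = \frac{1}{- \frac{34}{33}} = - \frac{33}{34}$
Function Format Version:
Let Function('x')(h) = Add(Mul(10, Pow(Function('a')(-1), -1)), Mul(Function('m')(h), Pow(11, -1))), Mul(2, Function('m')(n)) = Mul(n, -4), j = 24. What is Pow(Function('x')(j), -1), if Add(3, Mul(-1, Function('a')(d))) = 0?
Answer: Rational(-33, 34) ≈ -0.97059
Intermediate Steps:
Function('a')(d) = 3 (Function('a')(d) = Add(3, Mul(-1, 0)) = Add(3, 0) = 3)
Function('m')(n) = Mul(-2, n) (Function('m')(n) = Mul(Rational(1, 2), Mul(n, -4)) = Mul(Rational(1, 2), Mul(-4, n)) = Mul(-2, n))
Function('x')(h) = Add(Rational(10, 3), Mul(Rational(-2, 11), h)) (Function('x')(h) = Add(Mul(10, Pow(3, -1)), Mul(Mul(-2, h), Pow(11, -1))) = Add(Mul(10, Rational(1, 3)), Mul(Mul(-2, h), Rational(1, 11))) = Add(Rational(10, 3), Mul(Rational(-2, 11), h)))
Pow(Function('x')(j), -1) = Pow(Add(Rational(10, 3), Mul(Rational(-2, 11), 24)), -1) = Pow(Add(Rational(10, 3), Rational(-48, 11)), -1) = Pow(Rational(-34, 33), -1) = Rational(-33, 34)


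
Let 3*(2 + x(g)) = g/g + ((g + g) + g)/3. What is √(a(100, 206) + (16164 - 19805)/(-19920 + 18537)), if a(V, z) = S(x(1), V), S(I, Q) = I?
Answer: √276139/461 ≈ 1.1399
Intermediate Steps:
x(g) = -5/3 + g/3 (x(g) = -2 + (g/g + ((g + g) + g)/3)/3 = -2 + (1 + (2*g + g)*(⅓))/3 = -2 + (1 + (3*g)*(⅓))/3 = -2 + (1 + g)/3 = -2 + (⅓ + g/3) = -5/3 + g/3)
a(V, z) = -4/3 (a(V, z) = -5/3 + (⅓)*1 = -5/3 + ⅓ = -4/3)
√(a(100, 206) + (16164 - 19805)/(-19920 + 18537)) = √(-4/3 + (16164 - 19805)/(-19920 + 18537)) = √(-4/3 - 3641/(-1383)) = √(-4/3 - 3641*(-1/1383)) = √(-4/3 + 3641/1383) = √(599/461) = √276139/461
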